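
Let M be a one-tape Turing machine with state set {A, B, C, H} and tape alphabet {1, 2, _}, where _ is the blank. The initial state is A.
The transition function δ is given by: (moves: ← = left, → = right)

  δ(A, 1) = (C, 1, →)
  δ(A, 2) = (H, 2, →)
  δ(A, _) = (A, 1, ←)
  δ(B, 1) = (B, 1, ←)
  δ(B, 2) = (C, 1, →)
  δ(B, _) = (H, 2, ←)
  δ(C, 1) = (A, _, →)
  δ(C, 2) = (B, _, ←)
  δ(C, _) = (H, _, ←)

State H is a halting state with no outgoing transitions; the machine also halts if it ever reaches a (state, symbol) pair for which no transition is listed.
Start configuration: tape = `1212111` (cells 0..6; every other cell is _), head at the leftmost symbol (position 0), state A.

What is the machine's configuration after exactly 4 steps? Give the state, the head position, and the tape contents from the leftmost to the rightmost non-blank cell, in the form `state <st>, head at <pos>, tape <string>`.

state H, head at -2, tape 21_12111

A | __[1]212111   read 1 → write 1, move →, go to C
C | __1[2]12111   read 2 → write _, move ←, go to B
B | __[1]_12111   read 1 → write 1, move ←, go to B
B | _[_]1_12111   read _ → write 2, move ←, go to H
H | [_]21_12111
After 4 steps: state H, head at -2, tape 21_12111.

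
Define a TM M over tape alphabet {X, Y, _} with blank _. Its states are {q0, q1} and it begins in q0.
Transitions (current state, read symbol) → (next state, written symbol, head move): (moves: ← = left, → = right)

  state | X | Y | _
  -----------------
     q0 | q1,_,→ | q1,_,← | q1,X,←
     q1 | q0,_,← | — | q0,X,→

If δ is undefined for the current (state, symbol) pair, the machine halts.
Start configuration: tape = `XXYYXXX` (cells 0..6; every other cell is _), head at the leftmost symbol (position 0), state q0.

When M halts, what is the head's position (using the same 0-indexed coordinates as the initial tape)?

state=q0 head=0 tape=_____[X]XYYXXX   (q0,X)→(q1,_,→)
state=q1 head=1 tape=______[X]YYXXX   (q1,X)→(q0,_,←)
state=q0 head=0 tape=_____[_]_YYXXX   (q0,_)→(q1,X,←)
state=q1 head=-1 tape=____[_]X_YYXXX   (q1,_)→(q0,X,→)
state=q0 head=0 tape=____X[X]_YYXXX   (q0,X)→(q1,_,→)
state=q1 head=1 tape=____X_[_]YYXXX   (q1,_)→(q0,X,→)
state=q0 head=2 tape=____X_X[Y]YXXX   (q0,Y)→(q1,_,←)
state=q1 head=1 tape=____X_[X]_YXXX   (q1,X)→(q0,_,←)
state=q0 head=0 tape=____X[_]__YXXX   (q0,_)→(q1,X,←)
state=q1 head=-1 tape=____[X]X__YXXX   (q1,X)→(q0,_,←)
state=q0 head=-2 tape=___[_]_X__YXXX   (q0,_)→(q1,X,←)
state=q1 head=-3 tape=__[_]X_X__YXXX   (q1,_)→(q0,X,→)
state=q0 head=-2 tape=__X[X]_X__YXXX   (q0,X)→(q1,_,→)
state=q1 head=-1 tape=__X_[_]X__YXXX   (q1,_)→(q0,X,→)
state=q0 head=0 tape=__X_X[X]__YXXX   (q0,X)→(q1,_,→)
state=q1 head=1 tape=__X_X_[_]_YXXX   (q1,_)→(q0,X,→)
state=q0 head=2 tape=__X_X_X[_]YXXX   (q0,_)→(q1,X,←)
state=q1 head=1 tape=__X_X_[X]XYXXX   (q1,X)→(q0,_,←)
state=q0 head=0 tape=__X_X[_]_XYXXX   (q0,_)→(q1,X,←)
state=q1 head=-1 tape=__X_[X]X_XYXXX   (q1,X)→(q0,_,←)
state=q0 head=-2 tape=__X[_]_X_XYXXX   (q0,_)→(q1,X,←)
state=q1 head=-3 tape=__[X]X_X_XYXXX   (q1,X)→(q0,_,←)
state=q0 head=-4 tape=_[_]_X_X_XYXXX   (q0,_)→(q1,X,←)
state=q1 head=-5 tape=[_]X_X_X_XYXXX   (q1,_)→(q0,X,→)
state=q0 head=-4 tape=X[X]_X_X_XYXXX   (q0,X)→(q1,_,→)
state=q1 head=-3 tape=X_[_]X_X_XYXXX   (q1,_)→(q0,X,→)
state=q0 head=-2 tape=X_X[X]_X_XYXXX   (q0,X)→(q1,_,→)
state=q1 head=-1 tape=X_X_[_]X_XYXXX   (q1,_)→(q0,X,→)
state=q0 head=0 tape=X_X_X[X]_XYXXX   (q0,X)→(q1,_,→)
state=q1 head=1 tape=X_X_X_[_]XYXXX   (q1,_)→(q0,X,→)
state=q0 head=2 tape=X_X_X_X[X]YXXX   (q0,X)→(q1,_,→)
state=q1 head=3 tape=X_X_X_X_[Y]XXX
At halt the head is at cell 3.

3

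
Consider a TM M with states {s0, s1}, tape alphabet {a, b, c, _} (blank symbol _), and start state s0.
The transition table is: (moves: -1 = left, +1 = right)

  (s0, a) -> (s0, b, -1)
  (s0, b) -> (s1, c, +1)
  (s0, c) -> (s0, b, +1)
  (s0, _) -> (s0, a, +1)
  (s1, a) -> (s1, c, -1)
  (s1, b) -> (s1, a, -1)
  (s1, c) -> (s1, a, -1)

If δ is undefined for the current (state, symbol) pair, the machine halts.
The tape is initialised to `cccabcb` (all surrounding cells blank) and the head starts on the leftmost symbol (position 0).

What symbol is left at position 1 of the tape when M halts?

a

s0 | _[c]ccabcb   read c → write b, move +1, go to s0
s0 | _b[c]cabcb   read c → write b, move +1, go to s0
s0 | _bb[c]abcb   read c → write b, move +1, go to s0
s0 | _bbb[a]bcb   read a → write b, move -1, go to s0
s0 | _bb[b]bbcb   read b → write c, move +1, go to s1
s1 | _bbc[b]bcb   read b → write a, move -1, go to s1
s1 | _bb[c]abcb   read c → write a, move -1, go to s1
s1 | _b[b]aabcb   read b → write a, move -1, go to s1
s1 | _[b]aaabcb   read b → write a, move -1, go to s1
s1 | [_]aaaabcb
Cell 1 holds a when M halts.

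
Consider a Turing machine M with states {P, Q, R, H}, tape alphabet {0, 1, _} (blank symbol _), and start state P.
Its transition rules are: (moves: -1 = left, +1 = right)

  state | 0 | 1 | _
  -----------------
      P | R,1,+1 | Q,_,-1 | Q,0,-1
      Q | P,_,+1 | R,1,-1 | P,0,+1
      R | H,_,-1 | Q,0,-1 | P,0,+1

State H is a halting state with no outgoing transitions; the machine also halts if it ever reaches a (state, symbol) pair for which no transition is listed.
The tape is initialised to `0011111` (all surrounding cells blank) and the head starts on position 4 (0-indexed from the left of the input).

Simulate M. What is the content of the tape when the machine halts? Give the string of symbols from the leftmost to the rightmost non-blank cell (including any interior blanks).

001__11

state=P head=4 tape=0011[1]11   (P,1)→(Q,_,-1)
state=Q head=3 tape=001[1]_11   (Q,1)→(R,1,-1)
state=R head=2 tape=00[1]1_11   (R,1)→(Q,0,-1)
state=Q head=1 tape=0[0]01_11   (Q,0)→(P,_,+1)
state=P head=2 tape=0_[0]1_11   (P,0)→(R,1,+1)
state=R head=3 tape=0_1[1]_11   (R,1)→(Q,0,-1)
state=Q head=2 tape=0_[1]0_11   (Q,1)→(R,1,-1)
state=R head=1 tape=0[_]10_11   (R,_)→(P,0,+1)
state=P head=2 tape=00[1]0_11   (P,1)→(Q,_,-1)
state=Q head=1 tape=0[0]_0_11   (Q,0)→(P,_,+1)
state=P head=2 tape=0_[_]0_11   (P,_)→(Q,0,-1)
state=Q head=1 tape=0[_]00_11   (Q,_)→(P,0,+1)
state=P head=2 tape=00[0]0_11   (P,0)→(R,1,+1)
state=R head=3 tape=001[0]_11   (R,0)→(H,_,-1)
state=H head=2 tape=00[1]__11
The non-blank tape span at halt is 001__11.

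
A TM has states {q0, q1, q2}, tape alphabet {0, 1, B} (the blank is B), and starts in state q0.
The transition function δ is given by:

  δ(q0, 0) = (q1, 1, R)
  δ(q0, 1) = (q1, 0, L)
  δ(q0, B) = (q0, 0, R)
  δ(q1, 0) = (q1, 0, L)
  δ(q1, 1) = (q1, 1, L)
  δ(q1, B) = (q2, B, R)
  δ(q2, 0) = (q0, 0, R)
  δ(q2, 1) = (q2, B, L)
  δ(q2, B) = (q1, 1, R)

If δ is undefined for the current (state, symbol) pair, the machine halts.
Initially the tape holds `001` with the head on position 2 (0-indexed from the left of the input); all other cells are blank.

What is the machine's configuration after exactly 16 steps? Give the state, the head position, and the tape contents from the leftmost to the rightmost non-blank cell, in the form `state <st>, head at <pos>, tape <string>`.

q0 | B00[1]   read 1 → write 0, move L, go to q1
q1 | B0[0]0   read 0 → write 0, move L, go to q1
q1 | B[0]00   read 0 → write 0, move L, go to q1
q1 | [B]000   read B → write B, move R, go to q2
q2 | B[0]00   read 0 → write 0, move R, go to q0
q0 | B0[0]0   read 0 → write 1, move R, go to q1
q1 | B01[0]   read 0 → write 0, move L, go to q1
q1 | B0[1]0   read 1 → write 1, move L, go to q1
q1 | B[0]10   read 0 → write 0, move L, go to q1
q1 | [B]010   read B → write B, move R, go to q2
q2 | B[0]10   read 0 → write 0, move R, go to q0
q0 | B0[1]0   read 1 → write 0, move L, go to q1
q1 | B[0]00   read 0 → write 0, move L, go to q1
q1 | [B]000   read B → write B, move R, go to q2
q2 | B[0]00   read 0 → write 0, move R, go to q0
q0 | B0[0]0   read 0 → write 1, move R, go to q1
q1 | B01[0]
After 16 steps: state q1, head at 2, tape 010.

state q1, head at 2, tape 010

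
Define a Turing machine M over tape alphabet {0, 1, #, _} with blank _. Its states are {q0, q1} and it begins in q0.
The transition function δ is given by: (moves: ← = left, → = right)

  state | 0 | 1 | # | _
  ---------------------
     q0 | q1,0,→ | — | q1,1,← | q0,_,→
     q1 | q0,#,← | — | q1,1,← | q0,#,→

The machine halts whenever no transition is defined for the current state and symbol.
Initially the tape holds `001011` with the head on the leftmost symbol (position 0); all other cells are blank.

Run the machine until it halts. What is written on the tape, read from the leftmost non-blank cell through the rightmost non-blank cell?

q0 | _[0]01011   read 0 → write 0, move →, go to q1
q1 | _0[0]1011   read 0 → write #, move ←, go to q0
q0 | _[0]#1011   read 0 → write 0, move →, go to q1
q1 | _0[#]1011   read # → write 1, move ←, go to q1
q1 | _[0]11011   read 0 → write #, move ←, go to q0
q0 | [_]#11011   read _ → write _, move →, go to q0
q0 | _[#]11011   read # → write 1, move ←, go to q1
q1 | [_]111011   read _ → write #, move →, go to q0
q0 | #[1]11011
The non-blank tape span at halt is #111011.

#111011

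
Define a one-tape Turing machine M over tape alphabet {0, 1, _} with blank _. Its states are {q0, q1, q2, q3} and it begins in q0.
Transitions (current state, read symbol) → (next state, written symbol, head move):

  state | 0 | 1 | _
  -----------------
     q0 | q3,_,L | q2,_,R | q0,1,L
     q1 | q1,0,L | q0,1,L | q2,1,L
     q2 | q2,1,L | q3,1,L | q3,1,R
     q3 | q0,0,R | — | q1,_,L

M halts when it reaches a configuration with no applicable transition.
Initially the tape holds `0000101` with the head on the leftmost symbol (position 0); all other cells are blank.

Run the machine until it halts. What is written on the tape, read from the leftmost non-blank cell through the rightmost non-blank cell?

11__000101

state=q0 head=0 tape=___[0]000101   (q0,0)→(q3,_,L)
state=q3 head=-1 tape=__[_]_000101   (q3,_)→(q1,_,L)
state=q1 head=-2 tape=_[_]__000101   (q1,_)→(q2,1,L)
state=q2 head=-3 tape=[_]1__000101   (q2,_)→(q3,1,R)
state=q3 head=-2 tape=1[1]__000101
The non-blank tape span at halt is 11__000101.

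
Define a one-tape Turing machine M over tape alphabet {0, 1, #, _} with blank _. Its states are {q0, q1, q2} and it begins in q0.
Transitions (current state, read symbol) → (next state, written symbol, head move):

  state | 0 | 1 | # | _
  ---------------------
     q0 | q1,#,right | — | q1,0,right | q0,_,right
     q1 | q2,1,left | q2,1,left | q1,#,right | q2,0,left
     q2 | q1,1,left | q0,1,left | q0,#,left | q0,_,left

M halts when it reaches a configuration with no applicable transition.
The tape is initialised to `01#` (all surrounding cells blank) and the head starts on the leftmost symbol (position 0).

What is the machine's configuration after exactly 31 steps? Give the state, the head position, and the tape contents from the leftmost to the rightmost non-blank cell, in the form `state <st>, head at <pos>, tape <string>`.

state q0, head at -5, tape 01111#

q0 | _____[0]1#   read 0 → write #, move right, go to q1
q1 | _____#[1]#   read 1 → write 1, move left, go to q2
q2 | _____[#]1#   read # → write #, move left, go to q0
q0 | ____[_]#1#   read _ → write _, move right, go to q0
q0 | _____[#]1#   read # → write 0, move right, go to q1
q1 | _____0[1]#   read 1 → write 1, move left, go to q2
q2 | _____[0]1#   read 0 → write 1, move left, go to q1
q1 | ____[_]11#   read _ → write 0, move left, go to q2
q2 | ___[_]011#   read _ → write _, move left, go to q0
q0 | __[_]_011#   read _ → write _, move right, go to q0
q0 | ___[_]011#   read _ → write _, move right, go to q0
q0 | ____[0]11#   read 0 → write #, move right, go to q1
q1 | ____#[1]1#   read 1 → write 1, move left, go to q2
q2 | ____[#]11#   read # → write #, move left, go to q0
q0 | ___[_]#11#   read _ → write _, move right, go to q0
q0 | ____[#]11#   read # → write 0, move right, go to q1
q1 | ____0[1]1#   read 1 → write 1, move left, go to q2
q2 | ____[0]11#   read 0 → write 1, move left, go to q1
q1 | ___[_]111#   read _ → write 0, move left, go to q2
q2 | __[_]0111#   read _ → write _, move left, go to q0
q0 | _[_]_0111#   read _ → write _, move right, go to q0
q0 | __[_]0111#   read _ → write _, move right, go to q0
q0 | ___[0]111#   read 0 → write #, move right, go to q1
q1 | ___#[1]11#   read 1 → write 1, move left, go to q2
q2 | ___[#]111#   read # → write #, move left, go to q0
q0 | __[_]#111#   read _ → write _, move right, go to q0
q0 | ___[#]111#   read # → write 0, move right, go to q1
q1 | ___0[1]11#   read 1 → write 1, move left, go to q2
q2 | ___[0]111#   read 0 → write 1, move left, go to q1
q1 | __[_]1111#   read _ → write 0, move left, go to q2
q2 | _[_]01111#   read _ → write _, move left, go to q0
q0 | [_]_01111#
After 31 steps: state q0, head at -5, tape 01111#.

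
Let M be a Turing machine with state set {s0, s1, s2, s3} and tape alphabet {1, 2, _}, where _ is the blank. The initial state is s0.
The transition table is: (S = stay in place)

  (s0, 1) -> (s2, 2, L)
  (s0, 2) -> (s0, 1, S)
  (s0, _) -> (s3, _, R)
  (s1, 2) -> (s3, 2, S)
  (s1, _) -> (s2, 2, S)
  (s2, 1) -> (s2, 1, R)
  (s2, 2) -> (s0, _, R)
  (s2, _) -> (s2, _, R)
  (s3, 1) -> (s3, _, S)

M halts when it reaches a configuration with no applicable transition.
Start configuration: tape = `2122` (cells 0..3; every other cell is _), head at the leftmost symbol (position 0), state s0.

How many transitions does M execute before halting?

16

state=s0 head=0 tape=_[2]122__   (s0,2)→(s0,1,S)
state=s0 head=0 tape=_[1]122__   (s0,1)→(s2,2,L)
state=s2 head=-1 tape=[_]2122__   (s2,_)→(s2,_,R)
state=s2 head=0 tape=_[2]122__   (s2,2)→(s0,_,R)
state=s0 head=1 tape=__[1]22__   (s0,1)→(s2,2,L)
state=s2 head=0 tape=_[_]222__   (s2,_)→(s2,_,R)
state=s2 head=1 tape=__[2]22__   (s2,2)→(s0,_,R)
state=s0 head=2 tape=___[2]2__   (s0,2)→(s0,1,S)
state=s0 head=2 tape=___[1]2__   (s0,1)→(s2,2,L)
state=s2 head=1 tape=__[_]22__   (s2,_)→(s2,_,R)
state=s2 head=2 tape=___[2]2__   (s2,2)→(s0,_,R)
state=s0 head=3 tape=____[2]__   (s0,2)→(s0,1,S)
state=s0 head=3 tape=____[1]__   (s0,1)→(s2,2,L)
state=s2 head=2 tape=___[_]2__   (s2,_)→(s2,_,R)
state=s2 head=3 tape=____[2]__   (s2,2)→(s0,_,R)
state=s0 head=4 tape=_____[_]_   (s0,_)→(s3,_,R)
state=s3 head=5 tape=______[_]
M halts after 16 transitions.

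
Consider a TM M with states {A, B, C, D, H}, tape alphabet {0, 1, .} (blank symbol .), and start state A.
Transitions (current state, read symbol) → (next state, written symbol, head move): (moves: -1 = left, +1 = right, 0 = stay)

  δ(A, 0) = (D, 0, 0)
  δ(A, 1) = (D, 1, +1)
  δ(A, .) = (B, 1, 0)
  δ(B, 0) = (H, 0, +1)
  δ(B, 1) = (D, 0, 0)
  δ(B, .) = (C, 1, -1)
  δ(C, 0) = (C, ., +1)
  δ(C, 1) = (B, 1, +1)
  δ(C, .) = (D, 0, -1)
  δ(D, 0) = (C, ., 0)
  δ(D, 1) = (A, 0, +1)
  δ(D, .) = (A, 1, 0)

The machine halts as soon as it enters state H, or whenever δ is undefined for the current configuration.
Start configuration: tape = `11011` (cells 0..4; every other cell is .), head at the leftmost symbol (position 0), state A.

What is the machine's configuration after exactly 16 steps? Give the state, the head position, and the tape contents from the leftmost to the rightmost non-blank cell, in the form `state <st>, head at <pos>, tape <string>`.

A | .[1]1011   read 1 → write 1, move +1, go to D
D | .1[1]011   read 1 → write 0, move +1, go to A
A | .10[0]11   read 0 → write 0, move 0, go to D
D | .10[0]11   read 0 → write ., move 0, go to C
C | .10[.]11   read . → write 0, move -1, go to D
D | .1[0]011   read 0 → write ., move 0, go to C
C | .1[.]011   read . → write 0, move -1, go to D
D | .[1]0011   read 1 → write 0, move +1, go to A
A | .0[0]011   read 0 → write 0, move 0, go to D
D | .0[0]011   read 0 → write ., move 0, go to C
C | .0[.]011   read . → write 0, move -1, go to D
D | .[0]0011   read 0 → write ., move 0, go to C
C | .[.]0011   read . → write 0, move -1, go to D
D | [.]00011   read . → write 1, move 0, go to A
A | [1]00011   read 1 → write 1, move +1, go to D
D | 1[0]0011   read 0 → write ., move 0, go to C
C | 1[.]0011
After 16 steps: state C, head at 0, tape 1.0011.

state C, head at 0, tape 1.0011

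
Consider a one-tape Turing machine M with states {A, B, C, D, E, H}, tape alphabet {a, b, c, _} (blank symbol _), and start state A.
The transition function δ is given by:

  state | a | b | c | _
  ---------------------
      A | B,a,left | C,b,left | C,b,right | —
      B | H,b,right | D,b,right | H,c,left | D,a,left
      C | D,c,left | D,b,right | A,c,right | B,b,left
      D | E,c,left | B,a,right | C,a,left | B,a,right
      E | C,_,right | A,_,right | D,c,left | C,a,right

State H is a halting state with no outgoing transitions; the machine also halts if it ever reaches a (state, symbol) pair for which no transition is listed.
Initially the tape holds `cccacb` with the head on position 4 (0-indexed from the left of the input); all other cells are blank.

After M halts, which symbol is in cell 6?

a

state=A head=4 tape=ccca[c]b__   (A,c)→(C,b,right)
state=C head=5 tape=cccab[b]__   (C,b)→(D,b,right)
state=D head=6 tape=cccabb[_]_   (D,_)→(B,a,right)
state=B head=7 tape=cccabba[_]   (B,_)→(D,a,left)
state=D head=6 tape=cccabb[a]a   (D,a)→(E,c,left)
state=E head=5 tape=cccab[b]ca   (E,b)→(A,_,right)
state=A head=6 tape=cccab_[c]a   (A,c)→(C,b,right)
state=C head=7 tape=cccab_b[a]   (C,a)→(D,c,left)
state=D head=6 tape=cccab_[b]c   (D,b)→(B,a,right)
state=B head=7 tape=cccab_a[c]   (B,c)→(H,c,left)
state=H head=6 tape=cccab_[a]c
Cell 6 holds a when M halts.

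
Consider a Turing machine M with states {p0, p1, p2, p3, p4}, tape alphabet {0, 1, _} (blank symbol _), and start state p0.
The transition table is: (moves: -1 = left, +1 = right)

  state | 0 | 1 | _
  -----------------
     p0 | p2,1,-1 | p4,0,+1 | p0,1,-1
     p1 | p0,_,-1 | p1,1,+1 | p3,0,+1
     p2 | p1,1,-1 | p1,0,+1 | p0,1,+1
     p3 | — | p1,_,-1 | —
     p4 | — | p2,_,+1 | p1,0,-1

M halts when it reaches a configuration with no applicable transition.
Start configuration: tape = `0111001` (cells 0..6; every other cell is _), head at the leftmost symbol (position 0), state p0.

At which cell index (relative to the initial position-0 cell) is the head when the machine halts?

p0 | _[0]111001   read 0 → write 1, move -1, go to p2
p2 | [_]1111001   read _ → write 1, move +1, go to p0
p0 | 1[1]111001   read 1 → write 0, move +1, go to p4
p4 | 10[1]11001   read 1 → write _, move +1, go to p2
p2 | 10_[1]1001   read 1 → write 0, move +1, go to p1
p1 | 10_0[1]001   read 1 → write 1, move +1, go to p1
p1 | 10_01[0]01   read 0 → write _, move -1, go to p0
p0 | 10_0[1]_01   read 1 → write 0, move +1, go to p4
p4 | 10_00[_]01   read _ → write 0, move -1, go to p1
p1 | 10_0[0]001   read 0 → write _, move -1, go to p0
p0 | 10_[0]_001   read 0 → write 1, move -1, go to p2
p2 | 10[_]1_001   read _ → write 1, move +1, go to p0
p0 | 101[1]_001   read 1 → write 0, move +1, go to p4
p4 | 1010[_]001   read _ → write 0, move -1, go to p1
p1 | 101[0]0001   read 0 → write _, move -1, go to p0
p0 | 10[1]_0001   read 1 → write 0, move +1, go to p4
p4 | 100[_]0001   read _ → write 0, move -1, go to p1
p1 | 10[0]00001   read 0 → write _, move -1, go to p0
p0 | 1[0]_00001   read 0 → write 1, move -1, go to p2
p2 | [1]1_00001   read 1 → write 0, move +1, go to p1
p1 | 0[1]_00001   read 1 → write 1, move +1, go to p1
p1 | 01[_]00001   read _ → write 0, move +1, go to p3
p3 | 010[0]0001
At halt the head is at cell 2.

2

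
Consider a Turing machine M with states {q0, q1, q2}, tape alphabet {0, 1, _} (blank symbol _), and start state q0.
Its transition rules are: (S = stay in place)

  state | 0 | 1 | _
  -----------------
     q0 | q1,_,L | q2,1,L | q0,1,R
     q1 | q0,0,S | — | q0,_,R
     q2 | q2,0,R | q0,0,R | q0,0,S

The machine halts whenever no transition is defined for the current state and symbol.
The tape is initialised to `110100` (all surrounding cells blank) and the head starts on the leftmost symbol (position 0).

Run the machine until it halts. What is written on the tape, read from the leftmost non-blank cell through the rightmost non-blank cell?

111___0

state=q0 head=0 tape=__[1]10100   (q0,1)→(q2,1,L)
state=q2 head=-1 tape=_[_]110100   (q2,_)→(q0,0,S)
state=q0 head=-1 tape=_[0]110100   (q0,0)→(q1,_,L)
state=q1 head=-2 tape=[_]_110100   (q1,_)→(q0,_,R)
state=q0 head=-1 tape=_[_]110100   (q0,_)→(q0,1,R)
state=q0 head=0 tape=_1[1]10100   (q0,1)→(q2,1,L)
state=q2 head=-1 tape=_[1]110100   (q2,1)→(q0,0,R)
state=q0 head=0 tape=_0[1]10100   (q0,1)→(q2,1,L)
state=q2 head=-1 tape=_[0]110100   (q2,0)→(q2,0,R)
state=q2 head=0 tape=_0[1]10100   (q2,1)→(q0,0,R)
state=q0 head=1 tape=_00[1]0100   (q0,1)→(q2,1,L)
state=q2 head=0 tape=_0[0]10100   (q2,0)→(q2,0,R)
state=q2 head=1 tape=_00[1]0100   (q2,1)→(q0,0,R)
state=q0 head=2 tape=_000[0]100   (q0,0)→(q1,_,L)
state=q1 head=1 tape=_00[0]_100   (q1,0)→(q0,0,S)
state=q0 head=1 tape=_00[0]_100   (q0,0)→(q1,_,L)
state=q1 head=0 tape=_0[0]__100   (q1,0)→(q0,0,S)
state=q0 head=0 tape=_0[0]__100   (q0,0)→(q1,_,L)
state=q1 head=-1 tape=_[0]___100   (q1,0)→(q0,0,S)
state=q0 head=-1 tape=_[0]___100   (q0,0)→(q1,_,L)
state=q1 head=-2 tape=[_]____100   (q1,_)→(q0,_,R)
state=q0 head=-1 tape=_[_]___100   (q0,_)→(q0,1,R)
state=q0 head=0 tape=_1[_]__100   (q0,_)→(q0,1,R)
state=q0 head=1 tape=_11[_]_100   (q0,_)→(q0,1,R)
state=q0 head=2 tape=_111[_]100   (q0,_)→(q0,1,R)
state=q0 head=3 tape=_1111[1]00   (q0,1)→(q2,1,L)
state=q2 head=2 tape=_111[1]100   (q2,1)→(q0,0,R)
state=q0 head=3 tape=_1110[1]00   (q0,1)→(q2,1,L)
state=q2 head=2 tape=_111[0]100   (q2,0)→(q2,0,R)
state=q2 head=3 tape=_1110[1]00   (q2,1)→(q0,0,R)
state=q0 head=4 tape=_11100[0]0   (q0,0)→(q1,_,L)
state=q1 head=3 tape=_1110[0]_0   (q1,0)→(q0,0,S)
state=q0 head=3 tape=_1110[0]_0   (q0,0)→(q1,_,L)
state=q1 head=2 tape=_111[0]__0   (q1,0)→(q0,0,S)
state=q0 head=2 tape=_111[0]__0   (q0,0)→(q1,_,L)
state=q1 head=1 tape=_11[1]___0
The non-blank tape span at halt is 111___0.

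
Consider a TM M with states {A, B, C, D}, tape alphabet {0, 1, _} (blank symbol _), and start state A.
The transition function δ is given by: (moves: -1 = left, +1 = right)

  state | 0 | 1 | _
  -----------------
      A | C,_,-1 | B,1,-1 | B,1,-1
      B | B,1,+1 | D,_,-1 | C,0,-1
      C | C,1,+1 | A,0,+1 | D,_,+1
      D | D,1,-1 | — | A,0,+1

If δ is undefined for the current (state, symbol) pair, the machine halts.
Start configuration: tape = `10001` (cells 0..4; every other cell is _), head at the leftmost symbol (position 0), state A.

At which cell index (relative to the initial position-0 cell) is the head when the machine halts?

A | __[1]0001   read 1 → write 1, move -1, go to B
B | _[_]10001   read _ → write 0, move -1, go to C
C | [_]010001   read _ → write _, move +1, go to D
D | _[0]10001   read 0 → write 1, move -1, go to D
D | [_]110001   read _ → write 0, move +1, go to A
A | 0[1]10001   read 1 → write 1, move -1, go to B
B | [0]110001   read 0 → write 1, move +1, go to B
B | 1[1]10001   read 1 → write _, move -1, go to D
D | [1]_10001
At halt the head is at cell -2.

-2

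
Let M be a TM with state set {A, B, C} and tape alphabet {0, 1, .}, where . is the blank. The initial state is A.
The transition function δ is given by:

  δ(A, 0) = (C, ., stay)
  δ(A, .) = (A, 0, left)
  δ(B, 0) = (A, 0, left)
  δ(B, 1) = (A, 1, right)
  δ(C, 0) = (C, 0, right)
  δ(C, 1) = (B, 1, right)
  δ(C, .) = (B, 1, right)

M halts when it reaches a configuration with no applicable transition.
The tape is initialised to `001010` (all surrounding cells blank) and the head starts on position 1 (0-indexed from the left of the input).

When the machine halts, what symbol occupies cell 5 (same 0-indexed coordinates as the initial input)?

A | 0[0]1010.   read 0 → write ., move stay, go to C
C | 0[.]1010.   read . → write 1, move right, go to B
B | 01[1]010.   read 1 → write 1, move right, go to A
A | 011[0]10.   read 0 → write ., move stay, go to C
C | 011[.]10.   read . → write 1, move right, go to B
B | 0111[1]0.   read 1 → write 1, move right, go to A
A | 01111[0].   read 0 → write ., move stay, go to C
C | 01111[.].   read . → write 1, move right, go to B
B | 011111[.]
Cell 5 holds 1 when M halts.

1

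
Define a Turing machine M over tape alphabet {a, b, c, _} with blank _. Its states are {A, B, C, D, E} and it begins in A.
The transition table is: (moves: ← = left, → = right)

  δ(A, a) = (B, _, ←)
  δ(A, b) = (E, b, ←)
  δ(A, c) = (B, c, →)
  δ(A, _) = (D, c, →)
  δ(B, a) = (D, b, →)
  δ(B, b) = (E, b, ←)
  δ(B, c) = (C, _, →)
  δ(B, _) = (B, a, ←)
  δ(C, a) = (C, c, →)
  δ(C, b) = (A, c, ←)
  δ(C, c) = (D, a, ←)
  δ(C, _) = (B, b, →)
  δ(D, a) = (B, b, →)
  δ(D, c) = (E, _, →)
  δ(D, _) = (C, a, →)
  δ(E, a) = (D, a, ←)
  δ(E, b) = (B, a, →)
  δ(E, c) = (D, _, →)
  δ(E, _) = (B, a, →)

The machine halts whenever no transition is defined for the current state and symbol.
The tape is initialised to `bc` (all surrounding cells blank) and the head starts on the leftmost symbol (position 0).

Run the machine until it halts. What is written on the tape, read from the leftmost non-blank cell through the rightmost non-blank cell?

aca_ba

A | __[b]c__   read b → write b, move ←, go to E
E | _[_]bc__   read _ → write a, move →, go to B
B | _a[b]c__   read b → write b, move ←, go to E
E | _[a]bc__   read a → write a, move ←, go to D
D | [_]abc__   read _ → write a, move →, go to C
C | a[a]bc__   read a → write c, move →, go to C
C | ac[b]c__   read b → write c, move ←, go to A
A | a[c]cc__   read c → write c, move →, go to B
B | ac[c]c__   read c → write _, move →, go to C
C | ac_[c]__   read c → write a, move ←, go to D
D | ac[_]a__   read _ → write a, move →, go to C
C | aca[a]__   read a → write c, move →, go to C
C | acac[_]_   read _ → write b, move →, go to B
B | acacb[_]   read _ → write a, move ←, go to B
B | acac[b]a   read b → write b, move ←, go to E
E | aca[c]ba   read c → write _, move →, go to D
D | aca_[b]a
The non-blank tape span at halt is aca_ba.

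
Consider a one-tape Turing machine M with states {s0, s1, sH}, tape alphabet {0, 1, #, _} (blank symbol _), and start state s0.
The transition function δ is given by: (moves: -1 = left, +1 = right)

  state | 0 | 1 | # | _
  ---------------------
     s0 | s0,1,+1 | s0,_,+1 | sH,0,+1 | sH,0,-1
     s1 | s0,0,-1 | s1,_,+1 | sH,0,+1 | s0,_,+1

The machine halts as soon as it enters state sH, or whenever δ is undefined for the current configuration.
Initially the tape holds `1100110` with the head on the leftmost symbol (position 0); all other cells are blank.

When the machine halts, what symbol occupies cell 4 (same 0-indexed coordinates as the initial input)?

state=s0 head=0 tape=[1]100110_   (s0,1)→(s0,_,+1)
state=s0 head=1 tape=_[1]00110_   (s0,1)→(s0,_,+1)
state=s0 head=2 tape=__[0]0110_   (s0,0)→(s0,1,+1)
state=s0 head=3 tape=__1[0]110_   (s0,0)→(s0,1,+1)
state=s0 head=4 tape=__11[1]10_   (s0,1)→(s0,_,+1)
state=s0 head=5 tape=__11_[1]0_   (s0,1)→(s0,_,+1)
state=s0 head=6 tape=__11__[0]_   (s0,0)→(s0,1,+1)
state=s0 head=7 tape=__11__1[_]   (s0,_)→(sH,0,-1)
state=sH head=6 tape=__11__[1]0
Cell 4 holds _ when M halts.

_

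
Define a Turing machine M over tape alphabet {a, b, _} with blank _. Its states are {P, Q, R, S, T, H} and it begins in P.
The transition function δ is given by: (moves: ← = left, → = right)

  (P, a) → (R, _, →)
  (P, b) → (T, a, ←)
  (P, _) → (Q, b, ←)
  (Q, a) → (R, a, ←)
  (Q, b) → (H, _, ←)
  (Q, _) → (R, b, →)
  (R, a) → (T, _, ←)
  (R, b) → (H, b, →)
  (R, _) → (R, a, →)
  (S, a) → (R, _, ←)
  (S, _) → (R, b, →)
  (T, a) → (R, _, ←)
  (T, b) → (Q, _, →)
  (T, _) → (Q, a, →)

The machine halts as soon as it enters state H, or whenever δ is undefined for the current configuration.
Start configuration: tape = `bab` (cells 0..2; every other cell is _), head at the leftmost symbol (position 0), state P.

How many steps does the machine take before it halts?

13

state=P head=0 tape=__[b]ab_   (P,b)→(T,a,←)
state=T head=-1 tape=_[_]aab_   (T,_)→(Q,a,→)
state=Q head=0 tape=_a[a]ab_   (Q,a)→(R,a,←)
state=R head=-1 tape=_[a]aab_   (R,a)→(T,_,←)
state=T head=-2 tape=[_]_aab_   (T,_)→(Q,a,→)
state=Q head=-1 tape=a[_]aab_   (Q,_)→(R,b,→)
state=R head=0 tape=ab[a]ab_   (R,a)→(T,_,←)
state=T head=-1 tape=a[b]_ab_   (T,b)→(Q,_,→)
state=Q head=0 tape=a_[_]ab_   (Q,_)→(R,b,→)
state=R head=1 tape=a_b[a]b_   (R,a)→(T,_,←)
state=T head=0 tape=a_[b]_b_   (T,b)→(Q,_,→)
state=Q head=1 tape=a__[_]b_   (Q,_)→(R,b,→)
state=R head=2 tape=a__b[b]_   (R,b)→(H,b,→)
state=H head=3 tape=a__bb[_]
M halts after 13 transitions.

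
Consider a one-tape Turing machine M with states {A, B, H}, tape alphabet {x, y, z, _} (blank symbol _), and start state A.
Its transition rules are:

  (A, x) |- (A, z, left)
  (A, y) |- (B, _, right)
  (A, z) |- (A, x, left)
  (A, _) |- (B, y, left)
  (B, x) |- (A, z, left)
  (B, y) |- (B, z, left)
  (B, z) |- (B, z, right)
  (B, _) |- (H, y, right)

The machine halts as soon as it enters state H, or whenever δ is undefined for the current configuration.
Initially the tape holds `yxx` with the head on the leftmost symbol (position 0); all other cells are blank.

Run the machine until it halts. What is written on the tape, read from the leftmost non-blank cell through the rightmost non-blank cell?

yyzx

state=A head=0 tape=_[y]xx   (A,y)→(B,_,right)
state=B head=1 tape=__[x]x   (B,x)→(A,z,left)
state=A head=0 tape=_[_]zx   (A,_)→(B,y,left)
state=B head=-1 tape=[_]yzx   (B,_)→(H,y,right)
state=H head=0 tape=y[y]zx
The non-blank tape span at halt is yyzx.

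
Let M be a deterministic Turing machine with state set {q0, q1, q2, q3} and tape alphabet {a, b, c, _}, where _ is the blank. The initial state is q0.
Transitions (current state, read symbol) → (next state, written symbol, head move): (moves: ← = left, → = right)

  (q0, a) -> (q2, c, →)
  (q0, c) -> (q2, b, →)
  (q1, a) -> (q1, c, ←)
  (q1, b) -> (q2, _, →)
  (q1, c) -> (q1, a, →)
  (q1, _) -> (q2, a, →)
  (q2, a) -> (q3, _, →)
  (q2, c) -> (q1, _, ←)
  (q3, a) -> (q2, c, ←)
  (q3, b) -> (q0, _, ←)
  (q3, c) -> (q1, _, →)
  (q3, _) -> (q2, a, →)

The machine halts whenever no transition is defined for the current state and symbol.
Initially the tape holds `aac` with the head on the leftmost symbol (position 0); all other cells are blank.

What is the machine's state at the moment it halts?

q2

q0 | [a]ac__   read a → write c, move →, go to q2
q2 | c[a]c__   read a → write _, move →, go to q3
q3 | c_[c]__   read c → write _, move →, go to q1
q1 | c__[_]_   read _ → write a, move →, go to q2
q2 | c__a[_]
No transition is defined for (q2, _); M halts in state q2.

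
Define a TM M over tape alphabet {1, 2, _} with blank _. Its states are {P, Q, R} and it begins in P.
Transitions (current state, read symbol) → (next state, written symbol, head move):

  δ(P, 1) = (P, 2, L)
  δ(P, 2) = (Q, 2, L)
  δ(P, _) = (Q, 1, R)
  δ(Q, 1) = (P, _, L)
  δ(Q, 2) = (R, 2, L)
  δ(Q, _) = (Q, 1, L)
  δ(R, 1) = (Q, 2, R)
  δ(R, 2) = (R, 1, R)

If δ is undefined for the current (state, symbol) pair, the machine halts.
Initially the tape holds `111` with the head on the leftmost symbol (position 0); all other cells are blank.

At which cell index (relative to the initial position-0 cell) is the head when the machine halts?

P | __[1]11   read 1 → write 2, move L, go to P
P | _[_]211   read _ → write 1, move R, go to Q
Q | _1[2]11   read 2 → write 2, move L, go to R
R | _[1]211   read 1 → write 2, move R, go to Q
Q | _2[2]11   read 2 → write 2, move L, go to R
R | _[2]211   read 2 → write 1, move R, go to R
R | _1[2]11   read 2 → write 1, move R, go to R
R | _11[1]1   read 1 → write 2, move R, go to Q
Q | _112[1]   read 1 → write _, move L, go to P
P | _11[2]_   read 2 → write 2, move L, go to Q
Q | _1[1]2_   read 1 → write _, move L, go to P
P | _[1]_2_   read 1 → write 2, move L, go to P
P | [_]2_2_   read _ → write 1, move R, go to Q
Q | 1[2]_2_   read 2 → write 2, move L, go to R
R | [1]2_2_   read 1 → write 2, move R, go to Q
Q | 2[2]_2_   read 2 → write 2, move L, go to R
R | [2]2_2_   read 2 → write 1, move R, go to R
R | 1[2]_2_   read 2 → write 1, move R, go to R
R | 11[_]2_
At halt the head is at cell 0.

0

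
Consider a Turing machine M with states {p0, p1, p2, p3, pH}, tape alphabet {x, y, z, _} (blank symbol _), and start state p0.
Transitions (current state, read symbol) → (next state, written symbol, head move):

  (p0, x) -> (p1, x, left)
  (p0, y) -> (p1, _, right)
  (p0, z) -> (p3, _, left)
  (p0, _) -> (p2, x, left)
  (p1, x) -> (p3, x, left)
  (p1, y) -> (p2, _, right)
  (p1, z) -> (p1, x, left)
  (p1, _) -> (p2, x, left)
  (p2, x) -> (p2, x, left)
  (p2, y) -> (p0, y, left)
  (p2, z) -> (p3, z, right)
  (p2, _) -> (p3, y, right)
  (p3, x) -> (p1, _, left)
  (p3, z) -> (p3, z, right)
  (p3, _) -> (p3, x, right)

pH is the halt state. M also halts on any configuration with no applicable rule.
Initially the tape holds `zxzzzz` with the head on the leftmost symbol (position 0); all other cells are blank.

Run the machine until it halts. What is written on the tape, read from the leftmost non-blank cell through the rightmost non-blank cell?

p0 | ___[z]xzzzz   read z → write _, move left, go to p3
p3 | __[_]_xzzzz   read _ → write x, move right, go to p3
p3 | __x[_]xzzzz   read _ → write x, move right, go to p3
p3 | __xx[x]zzzz   read x → write _, move left, go to p1
p1 | __x[x]_zzzz   read x → write x, move left, go to p3
p3 | __[x]x_zzzz   read x → write _, move left, go to p1
p1 | _[_]_x_zzzz   read _ → write x, move left, go to p2
p2 | [_]x_x_zzzz   read _ → write y, move right, go to p3
p3 | y[x]_x_zzzz   read x → write _, move left, go to p1
p1 | [y]__x_zzzz   read y → write _, move right, go to p2
p2 | _[_]_x_zzzz   read _ → write y, move right, go to p3
p3 | _y[_]x_zzzz   read _ → write x, move right, go to p3
p3 | _yx[x]_zzzz   read x → write _, move left, go to p1
p1 | _y[x]__zzzz   read x → write x, move left, go to p3
p3 | _[y]x__zzzz
The non-blank tape span at halt is yx__zzzz.

yx__zzzz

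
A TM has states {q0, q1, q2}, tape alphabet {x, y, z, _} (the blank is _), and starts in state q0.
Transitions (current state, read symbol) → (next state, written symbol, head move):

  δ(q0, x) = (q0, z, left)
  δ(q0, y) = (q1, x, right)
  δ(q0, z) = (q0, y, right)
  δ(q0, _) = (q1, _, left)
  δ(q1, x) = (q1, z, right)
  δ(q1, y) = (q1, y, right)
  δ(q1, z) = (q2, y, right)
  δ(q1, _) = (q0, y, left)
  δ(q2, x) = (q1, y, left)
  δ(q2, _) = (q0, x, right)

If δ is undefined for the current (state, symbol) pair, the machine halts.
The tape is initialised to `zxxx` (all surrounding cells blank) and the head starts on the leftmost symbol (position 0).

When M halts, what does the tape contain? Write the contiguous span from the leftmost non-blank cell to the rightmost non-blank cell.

xyyxyy

q0 | [z]xxx__   read z → write y, move right, go to q0
q0 | y[x]xx__   read x → write z, move left, go to q0
q0 | [y]zxx__   read y → write x, move right, go to q1
q1 | x[z]xx__   read z → write y, move right, go to q2
q2 | xy[x]x__   read x → write y, move left, go to q1
q1 | x[y]yx__   read y → write y, move right, go to q1
q1 | xy[y]x__   read y → write y, move right, go to q1
q1 | xyy[x]__   read x → write z, move right, go to q1
q1 | xyyz[_]_   read _ → write y, move left, go to q0
q0 | xyy[z]y_   read z → write y, move right, go to q0
q0 | xyyy[y]_   read y → write x, move right, go to q1
q1 | xyyyx[_]   read _ → write y, move left, go to q0
q0 | xyyy[x]y   read x → write z, move left, go to q0
q0 | xyy[y]zy   read y → write x, move right, go to q1
q1 | xyyx[z]y   read z → write y, move right, go to q2
q2 | xyyxy[y]
The non-blank tape span at halt is xyyxyy.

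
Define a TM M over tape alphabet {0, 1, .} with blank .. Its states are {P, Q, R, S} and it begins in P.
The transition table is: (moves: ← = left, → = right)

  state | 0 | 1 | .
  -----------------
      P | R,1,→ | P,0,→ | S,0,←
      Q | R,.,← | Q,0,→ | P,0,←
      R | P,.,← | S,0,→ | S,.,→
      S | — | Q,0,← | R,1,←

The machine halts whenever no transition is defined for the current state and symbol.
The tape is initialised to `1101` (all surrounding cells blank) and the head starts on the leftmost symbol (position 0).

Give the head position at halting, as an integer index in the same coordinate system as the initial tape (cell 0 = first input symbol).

2

P | [1]101.   read 1 → write 0, move →, go to P
P | 0[1]01.   read 1 → write 0, move →, go to P
P | 00[0]1.   read 0 → write 1, move →, go to R
R | 001[1].   read 1 → write 0, move →, go to S
S | 0010[.]   read . → write 1, move ←, go to R
R | 001[0]1   read 0 → write ., move ←, go to P
P | 00[1].1   read 1 → write 0, move →, go to P
P | 000[.]1   read . → write 0, move ←, go to S
S | 00[0]01
At halt the head is at cell 2.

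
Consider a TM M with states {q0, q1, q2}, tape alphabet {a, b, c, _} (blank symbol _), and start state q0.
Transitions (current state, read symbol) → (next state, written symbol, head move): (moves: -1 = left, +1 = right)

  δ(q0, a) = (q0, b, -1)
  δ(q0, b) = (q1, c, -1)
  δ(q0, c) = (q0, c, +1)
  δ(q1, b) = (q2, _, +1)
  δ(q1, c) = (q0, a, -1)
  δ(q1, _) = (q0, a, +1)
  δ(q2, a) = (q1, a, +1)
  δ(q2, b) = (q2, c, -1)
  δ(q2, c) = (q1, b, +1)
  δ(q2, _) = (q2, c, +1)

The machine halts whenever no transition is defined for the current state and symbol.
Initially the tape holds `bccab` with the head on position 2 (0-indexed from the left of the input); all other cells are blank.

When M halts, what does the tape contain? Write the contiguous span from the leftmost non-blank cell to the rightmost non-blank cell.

bacccb

state=q0 head=2 tape=__bc[c]ab   (q0,c)→(q0,c,+1)
state=q0 head=3 tape=__bcc[a]b   (q0,a)→(q0,b,-1)
state=q0 head=2 tape=__bc[c]bb   (q0,c)→(q0,c,+1)
state=q0 head=3 tape=__bcc[b]b   (q0,b)→(q1,c,-1)
state=q1 head=2 tape=__bc[c]cb   (q1,c)→(q0,a,-1)
state=q0 head=1 tape=__b[c]acb   (q0,c)→(q0,c,+1)
state=q0 head=2 tape=__bc[a]cb   (q0,a)→(q0,b,-1)
state=q0 head=1 tape=__b[c]bcb   (q0,c)→(q0,c,+1)
state=q0 head=2 tape=__bc[b]cb   (q0,b)→(q1,c,-1)
state=q1 head=1 tape=__b[c]ccb   (q1,c)→(q0,a,-1)
state=q0 head=0 tape=__[b]accb   (q0,b)→(q1,c,-1)
state=q1 head=-1 tape=_[_]caccb   (q1,_)→(q0,a,+1)
state=q0 head=0 tape=_a[c]accb   (q0,c)→(q0,c,+1)
state=q0 head=1 tape=_ac[a]ccb   (q0,a)→(q0,b,-1)
state=q0 head=0 tape=_a[c]bccb   (q0,c)→(q0,c,+1)
state=q0 head=1 tape=_ac[b]ccb   (q0,b)→(q1,c,-1)
state=q1 head=0 tape=_a[c]cccb   (q1,c)→(q0,a,-1)
state=q0 head=-1 tape=_[a]acccb   (q0,a)→(q0,b,-1)
state=q0 head=-2 tape=[_]bacccb
The non-blank tape span at halt is bacccb.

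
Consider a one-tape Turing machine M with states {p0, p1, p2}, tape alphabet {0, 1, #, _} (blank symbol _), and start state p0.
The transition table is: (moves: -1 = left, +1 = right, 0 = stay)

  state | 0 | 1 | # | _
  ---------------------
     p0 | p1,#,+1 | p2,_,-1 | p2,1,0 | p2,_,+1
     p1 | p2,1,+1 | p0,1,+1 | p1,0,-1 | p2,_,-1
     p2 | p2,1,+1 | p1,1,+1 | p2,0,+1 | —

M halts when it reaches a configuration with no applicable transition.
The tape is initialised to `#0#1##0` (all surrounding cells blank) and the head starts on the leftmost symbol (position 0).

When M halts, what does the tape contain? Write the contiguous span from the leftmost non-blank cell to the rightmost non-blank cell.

1101#11

state=p0 head=0 tape=[#]0#1##0_   (p0,#)→(p2,1,0)
state=p2 head=0 tape=[1]0#1##0_   (p2,1)→(p1,1,+1)
state=p1 head=1 tape=1[0]#1##0_   (p1,0)→(p2,1,+1)
state=p2 head=2 tape=11[#]1##0_   (p2,#)→(p2,0,+1)
state=p2 head=3 tape=110[1]##0_   (p2,1)→(p1,1,+1)
state=p1 head=4 tape=1101[#]#0_   (p1,#)→(p1,0,-1)
state=p1 head=3 tape=110[1]0#0_   (p1,1)→(p0,1,+1)
state=p0 head=4 tape=1101[0]#0_   (p0,0)→(p1,#,+1)
state=p1 head=5 tape=1101#[#]0_   (p1,#)→(p1,0,-1)
state=p1 head=4 tape=1101[#]00_   (p1,#)→(p1,0,-1)
state=p1 head=3 tape=110[1]000_   (p1,1)→(p0,1,+1)
state=p0 head=4 tape=1101[0]00_   (p0,0)→(p1,#,+1)
state=p1 head=5 tape=1101#[0]0_   (p1,0)→(p2,1,+1)
state=p2 head=6 tape=1101#1[0]_   (p2,0)→(p2,1,+1)
state=p2 head=7 tape=1101#11[_]
The non-blank tape span at halt is 1101#11.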